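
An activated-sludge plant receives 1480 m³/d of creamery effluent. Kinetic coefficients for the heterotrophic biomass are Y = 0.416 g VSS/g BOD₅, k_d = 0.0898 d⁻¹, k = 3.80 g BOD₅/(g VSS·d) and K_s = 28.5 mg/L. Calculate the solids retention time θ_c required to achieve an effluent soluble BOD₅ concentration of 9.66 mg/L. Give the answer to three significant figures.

θ_c ≈ 3.22 d

Specific growth rate at S = 9.66 mg/L: μ = YkS/(K_s+S) = 0.416·3.80·9.66/(28.5+9.66) = 0.4002 d⁻¹.
θ_c = 1/(μ − k_d) = 1/(0.4002 − 0.0898) = 1/0.3104 = 3.222 d.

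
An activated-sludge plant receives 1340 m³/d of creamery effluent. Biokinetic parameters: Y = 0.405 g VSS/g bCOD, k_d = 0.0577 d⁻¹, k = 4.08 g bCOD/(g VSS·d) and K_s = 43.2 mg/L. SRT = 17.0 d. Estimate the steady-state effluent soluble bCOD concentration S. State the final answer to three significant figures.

For a completely mixed reactor with recycle the Lawrence–McCarty relation gives S = K_s·(1 + k_d·θ_c) / [θ_c·(Y·k − k_d) − 1] = 43.2 × (1 + 0.0577 × 17.0) / [17.0 × (0.405 × 4.08 − 0.0577) − 1] = 85.57 / 26.11 = 3.277 mg/L.

S ≈ 3.28 mg/L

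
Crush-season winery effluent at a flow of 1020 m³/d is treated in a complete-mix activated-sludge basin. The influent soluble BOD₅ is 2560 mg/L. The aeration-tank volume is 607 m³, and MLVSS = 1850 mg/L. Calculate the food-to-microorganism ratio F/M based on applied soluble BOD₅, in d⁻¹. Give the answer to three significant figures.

F/M = applied load / biomass = Q·S₀/(V·X) = 1020 × 2560 / (607.0 × 1850) = 2.325 d⁻¹.

F/M ≈ 2.33 d⁻¹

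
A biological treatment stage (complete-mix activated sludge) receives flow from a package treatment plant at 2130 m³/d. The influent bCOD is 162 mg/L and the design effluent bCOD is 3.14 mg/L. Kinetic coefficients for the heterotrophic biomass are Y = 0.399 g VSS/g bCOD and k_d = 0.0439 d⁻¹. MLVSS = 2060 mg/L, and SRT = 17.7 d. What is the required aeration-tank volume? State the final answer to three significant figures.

V ≈ 653 m³

Rearranging the biomass balance for a CMAS with decay, V = Y·Q·ΔS·θ_c / [X·(1+k_d θ_c)] = 0.399 × 2130 × (162 − 3.14) × 17.7 / [2060 × (1 + 0.0439 × 17.7)] = 2.39×10^6 / 3661 = 652.8 m³.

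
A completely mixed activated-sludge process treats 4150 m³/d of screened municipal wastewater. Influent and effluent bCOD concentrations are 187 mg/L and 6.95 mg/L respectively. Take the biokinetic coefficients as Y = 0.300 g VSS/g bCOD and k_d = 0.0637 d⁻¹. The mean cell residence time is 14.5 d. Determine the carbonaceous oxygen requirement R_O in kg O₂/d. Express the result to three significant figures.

R_O ≈ 582 kg O₂/d

Correct the yield for decay: Y_obs = Y/(1 + k_d θ_c) = 0.300 / (1 + 0.0637 × 14.5) = 0.300 / 1.924 = 0.1560.
Q·(S₀ − S) = 4150 × (187 − 6.95) × 10⁻³ = 747.2 kg/d removed.
Net sludge production P_X = 0.1560 × 747.2 = 116.5 kg VSS/d.
R_O = Q·ΔS − 1.42 P_X = 747.2 − 165.5 = 581.7 kg O₂/d.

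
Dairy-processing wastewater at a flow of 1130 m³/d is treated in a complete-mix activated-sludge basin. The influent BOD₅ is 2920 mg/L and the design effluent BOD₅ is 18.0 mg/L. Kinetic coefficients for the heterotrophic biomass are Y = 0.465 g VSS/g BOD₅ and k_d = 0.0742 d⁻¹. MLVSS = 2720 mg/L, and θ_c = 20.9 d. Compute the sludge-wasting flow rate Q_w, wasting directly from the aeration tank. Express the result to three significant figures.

Q_w ≈ 220 m³/d

Rearranging the biomass balance for a CMAS with decay, V = Y·Q·ΔS·θ_c / [X·(1+k_d θ_c)] = 0.465 × 1130 × (2920 − 18.0) × 20.9 / [2720 × (1 + 0.0742 × 20.9)] = 3.19×10^7 / 6938 = 4593 m³.
For wasting at MLVSS concentration, Q_w = V/θ_c = 4593/20.9 = 219.8 m³/d.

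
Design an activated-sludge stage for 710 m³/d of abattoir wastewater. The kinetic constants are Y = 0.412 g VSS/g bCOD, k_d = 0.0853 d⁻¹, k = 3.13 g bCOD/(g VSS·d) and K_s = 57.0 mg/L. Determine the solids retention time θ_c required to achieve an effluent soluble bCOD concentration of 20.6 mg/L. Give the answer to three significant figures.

θ_c ≈ 3.89 d

From 1/θ_c = Y·k·S/(K_s + S) − k_d: Y·k·S/(K_s+S) = 0.412 × 3.13 × 20.6 / (57.0 + 20.6) = 0.3423 d⁻¹.
Then 1/θ_c = μ − k_d = 0.3423 − 0.0853 = 0.2570 d⁻¹, giving θ_c = 3.891 d.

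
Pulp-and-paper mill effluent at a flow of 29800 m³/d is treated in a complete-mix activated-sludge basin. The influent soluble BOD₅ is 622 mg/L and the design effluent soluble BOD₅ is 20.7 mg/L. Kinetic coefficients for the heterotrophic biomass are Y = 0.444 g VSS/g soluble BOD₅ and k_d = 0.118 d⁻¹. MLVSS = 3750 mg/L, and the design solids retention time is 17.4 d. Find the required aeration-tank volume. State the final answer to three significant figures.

V ≈ 12100 m³

Steady-state biomass mass balance: V·X·(1 + k_d·θ_c) = Y·Q·(S₀ − S)·θ_c, so V = 0.444 × 29800 × (622 − 20.7) × 17.4 / [3750 × (1 + 0.118 × 17.4)] = 1.38×10^8 / 11450 = 12091 m³.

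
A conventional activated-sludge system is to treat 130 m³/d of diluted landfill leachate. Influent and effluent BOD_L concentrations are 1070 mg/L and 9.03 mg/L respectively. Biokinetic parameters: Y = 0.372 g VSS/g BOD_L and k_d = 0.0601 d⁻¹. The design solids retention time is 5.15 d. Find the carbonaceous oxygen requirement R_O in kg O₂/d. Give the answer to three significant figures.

Y_obs = Y / (1 + k_d θ_c) = 0.372 / (1 + 0.0601 × 5.15) = 0.372 / 1.310 = 0.2841.
Q·(S₀ − S) = 130 × (1070 − 9.03) × 10⁻³ = 137.9 kg/d removed.
Biomass synthesised: P_X = Y_obs × 137.9 = 39.18 kg VSS/d.
Carbonaceous O₂ demand = substrate oxidised − cell-mass equivalent = 137.9 − 1.42 × 39.18 = 82.29 kg O₂/d.

R_O ≈ 82.3 kg O₂/d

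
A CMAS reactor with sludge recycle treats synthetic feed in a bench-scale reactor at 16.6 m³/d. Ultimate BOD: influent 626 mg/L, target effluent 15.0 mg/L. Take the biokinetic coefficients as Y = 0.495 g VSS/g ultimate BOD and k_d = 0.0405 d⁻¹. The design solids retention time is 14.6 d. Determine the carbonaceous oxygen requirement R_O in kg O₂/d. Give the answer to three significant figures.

R_O ≈ 5.66 kg O₂/d

The observed yield is Y_obs = Y/(1 + k_d·θ_c) = 0.495 / (1 + 0.0405 × 14.6) = 0.495 / 1.591 = 0.3111 g VSS per g ultimate BOD removed.
Substrate removed = Q·(S₀ − S) = 16.6 m³/d × (626 − 15.0) g/m³ = 1.01×10^4 g/d = 10.14 kg/d.
Biomass synthesised: P_X = Y_obs × 10.14 = 3.155 kg VSS/d.
R_O = Q·(S₀ − S) − 1.42·P_X = 10.14 − 1.42 × 3.155 = 5.662 kg O₂/d.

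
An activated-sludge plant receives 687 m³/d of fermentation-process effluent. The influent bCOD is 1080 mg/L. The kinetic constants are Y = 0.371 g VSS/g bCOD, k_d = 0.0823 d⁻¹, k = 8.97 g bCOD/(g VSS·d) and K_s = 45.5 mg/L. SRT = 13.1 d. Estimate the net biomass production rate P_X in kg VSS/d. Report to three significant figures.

For a completely mixed reactor with recycle the Lawrence–McCarty relation gives S = K_s·(1 + k_d·θ_c) / [θ_c·(Y·k − k_d) − 1] = 45.5 × (1 + 0.0823 × 13.1) / [13.1 × (0.371 × 8.97 − 0.0823) − 1] = 94.55 / 41.52 = 2.278 mg/L.
Correct the yield for decay: Y_obs = Y/(1 + k_d θ_c) = 0.371 / (1 + 0.0823 × 13.1) = 0.371 / 2.078 = 0.1785.
Mass of bCOD removed per day: Q(S₀ − S) = 687 × 1078 g/m³ = 740.4 kg/d.
P_X = Y_obs · Q(S₀ − S) = 0.1785 × 740.4 = 132.2 kg VSS/d.

P_X ≈ 132 kg VSS/d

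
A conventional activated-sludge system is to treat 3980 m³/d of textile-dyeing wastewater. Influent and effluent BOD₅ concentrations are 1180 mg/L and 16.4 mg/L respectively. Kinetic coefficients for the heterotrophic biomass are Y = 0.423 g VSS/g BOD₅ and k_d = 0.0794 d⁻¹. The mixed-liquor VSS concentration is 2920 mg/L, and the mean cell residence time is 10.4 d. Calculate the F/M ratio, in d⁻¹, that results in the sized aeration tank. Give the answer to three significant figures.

F/M ≈ 0.421 d⁻¹

From the SRT design equation V = Y Q (S₀−S) θ_c / [X (1 + k_d θ_c)] = 0.423 × 3980 × (1180 − 16.4) × 10.4 / [2920 × (1 + 0.0794 × 10.4)] = 2.04×10^7 / 5331 = 3822 m³.
Food-to-microorganism ratio F/M = Q S₀ / (V X) = 3980 × 1180 / (3822 × 2920) = 0.4209 d⁻¹.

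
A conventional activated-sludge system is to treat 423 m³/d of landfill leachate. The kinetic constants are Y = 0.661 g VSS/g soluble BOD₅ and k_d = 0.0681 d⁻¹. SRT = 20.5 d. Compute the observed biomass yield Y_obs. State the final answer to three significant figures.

Observed yield with endogenous decay: Y_obs = Y / (1 + k_d·θ_c) = 0.661 / (1 + 0.0681 × 20.5) = 0.661 / 2.396 = 0.2759 g VSS/g soluble BOD₅.

Y_obs ≈ 0.276 g VSS/g soluble BOD₅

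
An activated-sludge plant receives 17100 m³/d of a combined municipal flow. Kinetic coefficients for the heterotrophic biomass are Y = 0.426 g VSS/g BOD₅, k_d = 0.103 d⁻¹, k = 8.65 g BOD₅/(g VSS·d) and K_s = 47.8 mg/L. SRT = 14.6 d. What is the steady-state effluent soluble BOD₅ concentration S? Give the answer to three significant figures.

Effluent substrate depends only on kinetics and SRT: S = K_s(1 + k_d θ_c) / [θ_c(Yk − k_d) − 1] = 47.8 × (1 + 0.103 × 14.6) / [14.6 × (0.426 × 8.65 − 0.103) − 1] = 119.7 / 51.30 = 2.333 mg/L.

S ≈ 2.33 mg/L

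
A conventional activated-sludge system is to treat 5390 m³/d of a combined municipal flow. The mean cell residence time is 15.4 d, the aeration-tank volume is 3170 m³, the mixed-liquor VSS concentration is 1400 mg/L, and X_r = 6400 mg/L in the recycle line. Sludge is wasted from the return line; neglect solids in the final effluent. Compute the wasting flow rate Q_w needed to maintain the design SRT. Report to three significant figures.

Wasting from the return line (neglecting effluent solids): Q_w = V·X / (θ_c·X_r) = 3170 × 1400 / (15.4 × 6400) = 45.03 m³/d.

Q_w ≈ 45.0 m³/d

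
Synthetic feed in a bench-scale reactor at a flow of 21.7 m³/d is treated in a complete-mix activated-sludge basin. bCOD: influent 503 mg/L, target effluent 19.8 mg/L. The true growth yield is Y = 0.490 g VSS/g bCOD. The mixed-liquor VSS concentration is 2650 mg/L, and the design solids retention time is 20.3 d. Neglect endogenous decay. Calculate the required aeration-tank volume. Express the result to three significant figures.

V ≈ 39.4 m³

Biomass mass balance (decay neglected): V·X = Y·Q·(S₀ − S)·θ_c, so V = 0.490 × 21.7 × (503 − 19.8) × 20.3 / 2650 = 39.36 m³.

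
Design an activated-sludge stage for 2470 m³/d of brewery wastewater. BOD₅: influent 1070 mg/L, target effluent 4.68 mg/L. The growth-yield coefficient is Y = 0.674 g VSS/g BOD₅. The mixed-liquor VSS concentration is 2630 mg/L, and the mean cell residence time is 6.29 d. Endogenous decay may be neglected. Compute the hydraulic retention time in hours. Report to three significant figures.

τ ≈ 41.2 h

With k_d = 0 the design equation reduces to V = Y Q (S₀−S) θ_c / X = 0.674 × 2470 × (1070 − 4.68) × 6.29 / 2630 = 4242 m³.
τ = V/Q = 4242/2470 = 1.717 d, or 41.21 h.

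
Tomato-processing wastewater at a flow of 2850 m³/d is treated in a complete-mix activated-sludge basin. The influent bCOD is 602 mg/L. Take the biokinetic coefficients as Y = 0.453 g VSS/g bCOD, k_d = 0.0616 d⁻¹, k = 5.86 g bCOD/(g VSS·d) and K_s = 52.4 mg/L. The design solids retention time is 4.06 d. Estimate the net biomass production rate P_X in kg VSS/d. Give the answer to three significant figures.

For a completely mixed reactor with recycle the Lawrence–McCarty relation gives S = K_s·(1 + k_d·θ_c) / [θ_c·(Y·k − k_d) − 1] = 52.4 × (1 + 0.0616 × 4.06) / [4.06 × (0.453 × 5.86 − 0.0616) − 1] = 65.51 / 9.527 = 6.875 mg/L.
Observed yield with endogenous decay: Y_obs = Y / (1 + k_d·θ_c) = 0.453 / (1 + 0.0616 × 4.06) = 0.453 / 1.250 = 0.3624 g VSS/g bCOD.
Q·(S₀ − S) = 2850 × (602 − 6.88) × 10⁻³ = 1696 kg/d removed.
P_X = Y_obs · Q(S₀ − S) = 0.3624 × 1696 = 614.6 kg VSS/d.

P_X ≈ 615 kg VSS/d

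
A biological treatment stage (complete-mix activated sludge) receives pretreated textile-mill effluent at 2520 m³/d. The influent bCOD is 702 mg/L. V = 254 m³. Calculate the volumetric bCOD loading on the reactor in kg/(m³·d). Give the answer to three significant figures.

L_v ≈ 6.96 kg bCOD/(m³·d)

L_v = Q S₀ / V = 2520 × 702 × 10⁻³ / 254.0 = 6.965 kg/(m³·d).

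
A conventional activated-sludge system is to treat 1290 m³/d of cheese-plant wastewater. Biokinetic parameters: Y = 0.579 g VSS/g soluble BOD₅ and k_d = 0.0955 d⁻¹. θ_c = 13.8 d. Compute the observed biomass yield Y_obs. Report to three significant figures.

Y_obs ≈ 0.250 g VSS/g soluble BOD₅

The observed yield is Y_obs = Y/(1 + k_d·θ_c) = 0.579 / (1 + 0.0955 × 13.8) = 0.579 / 2.318 = 0.2498 g VSS per g soluble BOD₅ removed.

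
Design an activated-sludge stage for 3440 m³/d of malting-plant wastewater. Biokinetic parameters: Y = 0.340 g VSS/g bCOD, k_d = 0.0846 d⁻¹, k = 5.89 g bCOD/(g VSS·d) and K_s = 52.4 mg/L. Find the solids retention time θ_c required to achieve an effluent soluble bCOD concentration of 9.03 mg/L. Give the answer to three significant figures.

From 1/θ_c = Y·k·S/(K_s + S) − k_d: Y·k·S/(K_s+S) = 0.340 × 5.89 × 9.03 / (52.4 + 9.03) = 0.2944 d⁻¹.
Then 1/θ_c = μ − k_d = 0.2944 − 0.0846 = 0.2098 d⁻¹, giving θ_c = 4.767 d.

θ_c ≈ 4.77 d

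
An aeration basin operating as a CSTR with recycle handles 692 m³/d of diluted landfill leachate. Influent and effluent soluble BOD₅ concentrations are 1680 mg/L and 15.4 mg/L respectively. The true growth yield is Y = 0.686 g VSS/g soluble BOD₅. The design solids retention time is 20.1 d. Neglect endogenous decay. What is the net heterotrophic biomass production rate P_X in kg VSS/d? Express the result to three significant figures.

P_X ≈ 790 kg VSS/d

No decay correction is needed, so Y_obs = Y = 0.686.
ΔS = 1680 − 15.4 = 1665 mg/L, so the substrate removal rate is 692 × 1665/1000 = 1152 kg soluble BOD₅/d.
Net biomass production P_X = Y_obs × Q·(S₀ − S) = 0.6860 × 1152 = 790.2 kg VSS/d.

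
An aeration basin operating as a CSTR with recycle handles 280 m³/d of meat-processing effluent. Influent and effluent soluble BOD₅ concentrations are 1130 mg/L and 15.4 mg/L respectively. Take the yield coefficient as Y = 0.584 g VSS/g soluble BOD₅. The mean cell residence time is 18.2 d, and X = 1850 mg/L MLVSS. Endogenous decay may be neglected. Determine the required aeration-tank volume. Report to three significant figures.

With k_d = 0 the design equation reduces to V = Y Q (S₀−S) θ_c / X = 0.584 × 280 × (1130 − 15.4) × 18.2 / 1850 = 1793 m³.

V ≈ 1790 m³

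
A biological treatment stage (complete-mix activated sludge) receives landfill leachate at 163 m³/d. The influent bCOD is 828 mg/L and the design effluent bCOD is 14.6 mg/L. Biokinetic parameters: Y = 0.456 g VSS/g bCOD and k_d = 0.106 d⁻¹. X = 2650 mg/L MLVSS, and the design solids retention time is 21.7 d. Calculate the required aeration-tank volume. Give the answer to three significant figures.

From the SRT design equation V = Y Q (S₀−S) θ_c / [X (1 + k_d θ_c)] = 0.456 × 163 × (828 − 14.6) × 21.7 / [2650 × (1 + 0.106 × 21.7)] = 1.31×10^6 / 8746 = 150.0 m³.

V ≈ 150 m³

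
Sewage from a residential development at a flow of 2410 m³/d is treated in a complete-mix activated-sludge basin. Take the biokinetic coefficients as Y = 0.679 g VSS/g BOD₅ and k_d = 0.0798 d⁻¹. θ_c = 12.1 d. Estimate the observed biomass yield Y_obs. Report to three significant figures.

Y_obs ≈ 0.345 g VSS/g BOD₅

The observed yield is Y_obs = Y/(1 + k_d·θ_c) = 0.679 / (1 + 0.0798 × 12.1) = 0.679 / 1.966 = 0.3454 g VSS per g BOD₅ removed.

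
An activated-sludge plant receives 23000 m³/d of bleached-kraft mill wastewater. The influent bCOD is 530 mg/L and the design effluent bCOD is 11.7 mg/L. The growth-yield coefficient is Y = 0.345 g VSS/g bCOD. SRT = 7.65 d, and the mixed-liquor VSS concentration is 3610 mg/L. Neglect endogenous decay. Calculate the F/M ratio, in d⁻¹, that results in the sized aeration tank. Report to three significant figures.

F/M ≈ 0.387 d⁻¹

V·X = Y·Q·ΔS·θ_c gives V = 0.345 × 23000 × (530 − 11.7) × 7.65 / 3610 = 8715 m³.
F/M = applied load / biomass = Q·S₀/(V·X) = 23000 × 530 / (8715 × 3610) = 0.3874 d⁻¹.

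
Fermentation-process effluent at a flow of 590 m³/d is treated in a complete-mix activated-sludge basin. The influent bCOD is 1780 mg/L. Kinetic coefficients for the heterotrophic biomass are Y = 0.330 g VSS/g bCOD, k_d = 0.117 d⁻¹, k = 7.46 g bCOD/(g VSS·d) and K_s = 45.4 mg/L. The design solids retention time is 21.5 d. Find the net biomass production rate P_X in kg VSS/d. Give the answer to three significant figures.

P_X ≈ 98.4 kg VSS/d

From the Monod/SRT balance for a CMAS, S = K_s·(1+k_d θ_c)/[θ_c·(Y k − k_d) − 1] = 45.4 × (1 + 0.117 × 21.5) / [21.5 × (0.330 × 7.46 − 0.117) − 1] = 159.6 / 49.41 = 3.230 mg/L.
Correct the yield for decay: Y_obs = Y/(1 + k_d θ_c) = 0.330 / (1 + 0.117 × 21.5) = 0.330 / 3.516 = 0.09387.
Q·(S₀ − S) = 590 × (1780 − 3.23) × 10⁻³ = 1048 kg/d removed.
P_X = Y_obs · Q(S₀ − S) = 0.09387 × 1048 = 98.40 kg VSS/d.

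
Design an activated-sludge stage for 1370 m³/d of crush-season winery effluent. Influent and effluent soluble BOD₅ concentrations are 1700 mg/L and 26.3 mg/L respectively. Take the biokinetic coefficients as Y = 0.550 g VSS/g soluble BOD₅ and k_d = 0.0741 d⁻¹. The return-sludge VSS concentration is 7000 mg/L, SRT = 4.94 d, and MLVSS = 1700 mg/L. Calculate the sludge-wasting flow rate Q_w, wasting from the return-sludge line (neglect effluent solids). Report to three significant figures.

Rearranging the biomass balance for a CMAS with decay, V = Y·Q·ΔS·θ_c / [X·(1+k_d θ_c)] = 0.550 × 1370 × (1700 − 26.3) × 4.94 / [1700 × (1 + 0.0741 × 4.94)] = 6.23×10^6 / 2322 = 2683 m³.
Q_w = (V·X)/(θ_c X_r) = 2683 × 1700 / (4.94 × 7000) = 131.9 m³/d.

Q_w ≈ 132 m³/d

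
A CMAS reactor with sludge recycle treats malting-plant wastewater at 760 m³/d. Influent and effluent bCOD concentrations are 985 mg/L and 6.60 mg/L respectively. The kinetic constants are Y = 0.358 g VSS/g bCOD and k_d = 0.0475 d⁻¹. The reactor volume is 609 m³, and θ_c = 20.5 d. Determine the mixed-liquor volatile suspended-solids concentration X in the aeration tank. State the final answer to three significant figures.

X ≈ 4540 mg/L

Solving the biomass balance for X: X = Y Q (S₀−S) θ_c / [V (1+k_d θ_c)] = 0.358 × 760 × (985 − 6.60) × 20.5 / [609 × (1 + 0.0475 × 20.5)] = 4540 mg/L.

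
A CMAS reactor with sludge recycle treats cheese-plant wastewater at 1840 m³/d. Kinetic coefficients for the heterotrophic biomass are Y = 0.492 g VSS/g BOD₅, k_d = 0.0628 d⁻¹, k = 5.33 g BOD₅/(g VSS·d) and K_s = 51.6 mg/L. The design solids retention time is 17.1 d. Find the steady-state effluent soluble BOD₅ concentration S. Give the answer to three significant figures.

For a completely mixed reactor with recycle the Lawrence–McCarty relation gives S = K_s·(1 + k_d·θ_c) / [θ_c·(Y·k − k_d) − 1] = 51.6 × (1 + 0.0628 × 17.1) / [17.1 × (0.492 × 5.33 − 0.0628) − 1] = 107.0 / 42.77 = 2.502 mg/L.

S ≈ 2.50 mg/L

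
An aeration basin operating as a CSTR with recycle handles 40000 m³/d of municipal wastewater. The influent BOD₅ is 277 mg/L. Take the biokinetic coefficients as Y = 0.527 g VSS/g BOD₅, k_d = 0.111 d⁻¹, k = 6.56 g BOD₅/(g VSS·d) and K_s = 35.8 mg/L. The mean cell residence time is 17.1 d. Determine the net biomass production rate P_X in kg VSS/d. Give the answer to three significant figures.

Effluent substrate depends only on kinetics and SRT: S = K_s(1 + k_d θ_c) / [θ_c(Yk − k_d) − 1] = 35.8 × (1 + 0.111 × 17.1) / [17.1 × (0.527 × 6.56 − 0.111) − 1] = 103.8 / 56.22 = 1.846 mg/L.
Observed yield with endogenous decay: Y_obs = Y / (1 + k_d·θ_c) = 0.527 / (1 + 0.111 × 17.1) = 0.527 / 2.898 = 0.1818 g VSS/g BOD₅.
Mass of BOD₅ removed per day: Q(S₀ − S) = 40000 × 275.1 g/m³ = 11006 kg/d.
P_X = Y_obs · Q(S₀ − S) = 0.1818 × 11006 = 2001 kg VSS/d.

P_X ≈ 2000 kg VSS/d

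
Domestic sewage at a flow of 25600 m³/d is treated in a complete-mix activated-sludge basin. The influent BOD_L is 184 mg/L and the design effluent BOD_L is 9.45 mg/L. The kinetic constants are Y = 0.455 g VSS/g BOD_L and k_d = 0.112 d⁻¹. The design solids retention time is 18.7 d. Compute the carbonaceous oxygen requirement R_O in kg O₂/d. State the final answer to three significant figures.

R_O ≈ 3540 kg O₂/d

Y_obs = Y / (1 + k_d θ_c) = 0.455 / (1 + 0.112 × 18.7) = 0.455 / 3.094 = 0.1470.
ΔS = 184 − 9.45 = 174.6 mg/L, so the substrate removal rate is 25600 × 174.6/1000 = 4468 kg BOD_L/d.
Net sludge production P_X = 0.1470 × 4468 = 657.0 kg VSS/d.
Carbonaceous O₂ demand = substrate oxidised − cell-mass equivalent = 4468 − 1.42 × 657.0 = 3535 kg O₂/d.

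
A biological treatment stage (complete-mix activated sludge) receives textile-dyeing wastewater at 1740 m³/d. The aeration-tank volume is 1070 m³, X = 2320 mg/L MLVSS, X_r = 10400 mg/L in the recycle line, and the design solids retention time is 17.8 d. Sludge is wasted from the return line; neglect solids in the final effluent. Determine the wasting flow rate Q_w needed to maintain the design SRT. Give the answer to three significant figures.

θ_c = V·X/(Q_w·X_r) when wasting from the recycle, so Q_w = V·X/(θ_c·X_r) = 1070 × 2320 / (17.8 × 10400) = 13.41 m³/d.

Q_w ≈ 13.4 m³/d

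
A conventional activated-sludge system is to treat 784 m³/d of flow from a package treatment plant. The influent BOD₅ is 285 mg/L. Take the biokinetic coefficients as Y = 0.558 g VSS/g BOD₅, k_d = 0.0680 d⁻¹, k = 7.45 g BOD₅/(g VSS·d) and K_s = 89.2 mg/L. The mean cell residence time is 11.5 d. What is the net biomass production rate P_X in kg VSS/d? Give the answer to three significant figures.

P_X ≈ 69.1 kg VSS/d

For a completely mixed reactor with recycle the Lawrence–McCarty relation gives S = K_s·(1 + k_d·θ_c) / [θ_c·(Y·k − k_d) − 1] = 89.2 × (1 + 0.0680 × 11.5) / [11.5 × (0.558 × 7.45 − 0.0680) − 1] = 159.0 / 46.02 = 3.454 mg/L.
Observed yield with endogenous decay: Y_obs = Y / (1 + k_d·θ_c) = 0.558 / (1 + 0.0680 × 11.5) = 0.558 / 1.782 = 0.3131 g VSS/g BOD₅.
Mass of BOD₅ removed per day: Q(S₀ − S) = 784 × 281.6 g/m³ = 220.7 kg/d.
Net biomass production P_X = Y_obs × Q·(S₀ − S) = 0.3131 × 220.7 = 69.12 kg VSS/d.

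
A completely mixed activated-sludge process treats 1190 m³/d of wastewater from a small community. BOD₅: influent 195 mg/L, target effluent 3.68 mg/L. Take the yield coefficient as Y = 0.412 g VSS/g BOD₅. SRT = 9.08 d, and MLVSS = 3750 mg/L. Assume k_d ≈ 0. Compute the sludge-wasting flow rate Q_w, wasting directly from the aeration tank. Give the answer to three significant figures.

V·X = Y·Q·ΔS·θ_c gives V = 0.412 × 1190 × (195 − 3.68) × 9.08 / 3750 = 227.1 m³.
Wasting from the aeration tank: Q_w = V / θ_c = 227.1 / 9.08 = 25.01 m³/d.

Q_w ≈ 25.0 m³/d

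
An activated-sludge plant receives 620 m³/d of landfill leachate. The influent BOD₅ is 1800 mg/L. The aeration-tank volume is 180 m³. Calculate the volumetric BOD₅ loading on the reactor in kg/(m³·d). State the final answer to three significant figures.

L_v = Q S₀ / V = 620 × 1800 × 10⁻³ / 180.0 = 6.200 kg/(m³·d).

L_v ≈ 6.20 kg BOD₅/(m³·d)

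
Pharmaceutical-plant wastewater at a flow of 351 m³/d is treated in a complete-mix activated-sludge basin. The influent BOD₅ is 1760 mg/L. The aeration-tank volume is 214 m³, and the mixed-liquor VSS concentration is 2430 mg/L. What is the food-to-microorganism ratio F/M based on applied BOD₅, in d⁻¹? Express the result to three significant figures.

F/M ≈ 1.19 d⁻¹

F/M = Q·S₀ / (V·X) = 351 × 1760 / (214.0 × 2430) = 1.188 g BOD₅·(g VSS·d)⁻¹.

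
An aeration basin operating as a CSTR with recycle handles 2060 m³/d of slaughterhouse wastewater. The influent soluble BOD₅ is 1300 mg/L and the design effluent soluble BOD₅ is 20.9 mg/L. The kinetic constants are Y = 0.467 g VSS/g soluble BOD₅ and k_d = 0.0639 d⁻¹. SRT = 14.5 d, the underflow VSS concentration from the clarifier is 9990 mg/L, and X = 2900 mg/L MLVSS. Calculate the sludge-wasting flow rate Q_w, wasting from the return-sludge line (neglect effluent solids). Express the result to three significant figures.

From the SRT design equation V = Y Q (S₀−S) θ_c / [X (1 + k_d θ_c)] = 0.467 × 2060 × (1300 − 20.9) × 14.5 / [2900 × (1 + 0.0639 × 14.5)] = 1.78×10^7 / 5587 = 3194 m³.
θ_c = V·X/(Q_w·X_r) when wasting from the recycle, so Q_w = V·X/(θ_c·X_r) = 3194 × 2900 / (14.5 × 9990) = 63.94 m³/d.

Q_w ≈ 63.9 m³/d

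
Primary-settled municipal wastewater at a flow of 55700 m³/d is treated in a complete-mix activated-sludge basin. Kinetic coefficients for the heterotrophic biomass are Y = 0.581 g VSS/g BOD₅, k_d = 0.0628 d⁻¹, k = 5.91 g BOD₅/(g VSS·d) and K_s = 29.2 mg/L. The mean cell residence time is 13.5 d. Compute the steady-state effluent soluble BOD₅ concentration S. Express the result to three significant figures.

From the Monod/SRT balance for a CMAS, S = K_s·(1+k_d θ_c)/[θ_c·(Y k − k_d) − 1] = 29.2 × (1 + 0.0628 × 13.5) / [13.5 × (0.581 × 5.91 − 0.0628) − 1] = 53.96 / 44.51 = 1.212 mg/L.

S ≈ 1.21 mg/L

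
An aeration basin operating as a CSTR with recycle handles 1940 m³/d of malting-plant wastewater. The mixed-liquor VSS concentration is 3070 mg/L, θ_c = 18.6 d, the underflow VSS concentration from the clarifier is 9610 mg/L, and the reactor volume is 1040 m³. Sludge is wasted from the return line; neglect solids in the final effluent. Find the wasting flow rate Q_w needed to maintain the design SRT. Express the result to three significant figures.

Q_w ≈ 17.9 m³/d

Wasting from the return line (neglecting effluent solids): Q_w = V·X / (θ_c·X_r) = 1040 × 3070 / (18.6 × 9610) = 17.86 m³/d.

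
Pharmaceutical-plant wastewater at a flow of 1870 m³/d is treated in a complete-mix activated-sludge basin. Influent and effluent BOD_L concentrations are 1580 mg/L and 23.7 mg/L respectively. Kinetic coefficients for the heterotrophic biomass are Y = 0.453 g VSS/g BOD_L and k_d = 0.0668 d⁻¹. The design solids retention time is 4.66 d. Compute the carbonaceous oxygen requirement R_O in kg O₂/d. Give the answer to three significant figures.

R_O ≈ 1480 kg O₂/d

Observed yield with endogenous decay: Y_obs = Y / (1 + k_d·θ_c) = 0.453 / (1 + 0.0668 × 4.66) = 0.453 / 1.311 = 0.3455 g VSS/g BOD_L.
ΔS = 1580 − 23.7 = 1556 mg/L, so the substrate removal rate is 1870 × 1556/1000 = 2910 kg BOD_L/d.
Biomass synthesised: P_X = Y_obs × 2910 = 1005 kg VSS/d.
Carbonaceous O₂ demand = substrate oxidised − cell-mass equivalent = 2910 − 1.42 × 1005 = 1483 kg O₂/d.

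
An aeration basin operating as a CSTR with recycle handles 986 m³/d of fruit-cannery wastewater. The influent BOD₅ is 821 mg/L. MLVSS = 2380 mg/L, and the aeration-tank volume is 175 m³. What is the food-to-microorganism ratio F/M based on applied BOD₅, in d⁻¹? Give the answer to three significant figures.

F/M ≈ 1.94 d⁻¹

Food-to-microorganism ratio F/M = Q S₀ / (V X) = 986 × 821 / (175.0 × 2380) = 1.944 d⁻¹.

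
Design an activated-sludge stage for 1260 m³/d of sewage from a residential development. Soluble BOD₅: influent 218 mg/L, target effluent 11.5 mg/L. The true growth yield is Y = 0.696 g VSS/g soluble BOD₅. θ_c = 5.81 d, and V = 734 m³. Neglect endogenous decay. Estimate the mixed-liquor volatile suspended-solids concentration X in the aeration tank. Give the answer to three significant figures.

X ≈ 1430 mg/L

From V·X = Y·Q·(S₀ − S)·θ_c (decay neglected): X = 0.696 × 1260 × (218 − 11.5) × 5.81 / 734 = 1433 mg/L.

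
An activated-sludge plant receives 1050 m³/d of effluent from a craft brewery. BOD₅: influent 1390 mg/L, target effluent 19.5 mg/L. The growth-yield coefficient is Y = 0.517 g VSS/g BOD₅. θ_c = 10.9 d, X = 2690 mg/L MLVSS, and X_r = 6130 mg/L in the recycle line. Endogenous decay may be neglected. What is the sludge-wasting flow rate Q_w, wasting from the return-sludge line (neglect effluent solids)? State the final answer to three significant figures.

Q_w ≈ 121 m³/d

With k_d = 0 the design equation reduces to V = Y Q (S₀−S) θ_c / X = 0.517 × 1050 × (1390 − 19.5) × 10.9 / 2690 = 3015 m³.
Q_w = (V·X)/(θ_c X_r) = 3015 × 2690 / (10.9 × 6130) = 121.4 m³/d.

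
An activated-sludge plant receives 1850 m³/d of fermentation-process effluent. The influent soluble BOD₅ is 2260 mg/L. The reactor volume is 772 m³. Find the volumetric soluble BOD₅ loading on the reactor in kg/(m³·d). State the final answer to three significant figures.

Applied soluble BOD₅ load per unit volume = Q·S₀/V = (1850 × 2260/1000)/772.0 = 5.416 kg soluble BOD₅·m⁻³·d⁻¹.

L_v ≈ 5.42 kg soluble BOD₅/(m³·d)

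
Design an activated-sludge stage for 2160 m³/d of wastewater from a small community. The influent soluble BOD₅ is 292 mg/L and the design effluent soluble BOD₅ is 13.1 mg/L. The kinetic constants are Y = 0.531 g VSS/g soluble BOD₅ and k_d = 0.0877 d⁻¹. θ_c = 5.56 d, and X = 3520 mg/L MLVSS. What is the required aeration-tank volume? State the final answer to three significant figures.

Steady-state biomass mass balance: V·X·(1 + k_d·θ_c) = Y·Q·(S₀ − S)·θ_c, so V = 0.531 × 2160 × (292 − 13.1) × 5.56 / [3520 × (1 + 0.0877 × 5.56)] = 1.78×10^6 / 5236 = 339.7 m³.

V ≈ 340 m³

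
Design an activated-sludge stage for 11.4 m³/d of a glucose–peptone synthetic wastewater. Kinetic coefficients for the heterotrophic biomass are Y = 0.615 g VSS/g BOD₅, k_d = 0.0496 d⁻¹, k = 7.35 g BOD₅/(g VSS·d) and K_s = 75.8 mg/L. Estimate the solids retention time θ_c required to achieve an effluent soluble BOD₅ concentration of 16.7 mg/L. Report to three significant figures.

Specific growth rate at S = 16.7 mg/L: μ = YkS/(K_s+S) = 0.615·7.35·16.7/(75.8+16.7) = 0.8161 d⁻¹.
θ_c = 1/(μ − k_d) = 1/(0.8161 − 0.0496) = 1/0.7665 = 1.305 d.

θ_c ≈ 1.30 d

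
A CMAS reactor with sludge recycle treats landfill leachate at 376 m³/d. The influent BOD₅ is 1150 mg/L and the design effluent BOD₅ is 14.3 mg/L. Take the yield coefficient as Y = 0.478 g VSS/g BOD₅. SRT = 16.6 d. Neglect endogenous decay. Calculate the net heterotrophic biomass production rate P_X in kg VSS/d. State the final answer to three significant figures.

P_X ≈ 204 kg VSS/d

Since k_d ≈ 0, Y_obs = Y = 0.478 g VSS/g BOD₅.
ΔS = 1150 − 14.3 = 1136 mg/L, so the substrate removal rate is 376 × 1136/1000 = 427.0 kg BOD₅/d.
P_X = Y_obs · Q(S₀ − S) = 0.4780 × 427.0 = 204.1 kg VSS/d.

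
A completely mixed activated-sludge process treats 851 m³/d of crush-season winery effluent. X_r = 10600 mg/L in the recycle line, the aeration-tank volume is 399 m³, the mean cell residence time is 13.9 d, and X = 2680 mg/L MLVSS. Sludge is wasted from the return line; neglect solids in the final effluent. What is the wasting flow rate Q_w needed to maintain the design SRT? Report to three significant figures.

Wasting from the return line (neglecting effluent solids): Q_w = V·X / (θ_c·X_r) = 399.0 × 2680 / (13.9 × 10600) = 7.257 m³/d.

Q_w ≈ 7.26 m³/d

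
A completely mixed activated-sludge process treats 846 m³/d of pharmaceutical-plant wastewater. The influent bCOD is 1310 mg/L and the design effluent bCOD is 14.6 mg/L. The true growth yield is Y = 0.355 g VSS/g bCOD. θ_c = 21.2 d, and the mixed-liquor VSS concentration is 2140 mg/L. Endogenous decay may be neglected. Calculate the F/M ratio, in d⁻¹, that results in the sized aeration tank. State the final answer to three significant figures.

F/M ≈ 0.134 d⁻¹

V·X = Y·Q·ΔS·θ_c gives V = 0.355 × 846 × (1310 − 14.6) × 21.2 / 2140 = 3854 m³.
Food-to-microorganism ratio F/M = Q S₀ / (V X) = 846 × 1310 / (3854 × 2140) = 0.1344 d⁻¹.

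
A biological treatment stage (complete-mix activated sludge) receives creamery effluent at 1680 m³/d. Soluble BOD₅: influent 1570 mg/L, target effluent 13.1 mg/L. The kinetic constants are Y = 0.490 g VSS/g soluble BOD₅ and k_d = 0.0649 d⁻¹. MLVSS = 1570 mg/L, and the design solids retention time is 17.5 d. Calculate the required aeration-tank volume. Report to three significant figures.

V ≈ 6690 m³

Rearranging the biomass balance for a CMAS with decay, V = Y·Q·ΔS·θ_c / [X·(1+k_d θ_c)] = 0.490 × 1680 × (1570 − 13.1) × 17.5 / [1570 × (1 + 0.0649 × 17.5)] = 2.24×10^7 / 3353 = 6689 m³.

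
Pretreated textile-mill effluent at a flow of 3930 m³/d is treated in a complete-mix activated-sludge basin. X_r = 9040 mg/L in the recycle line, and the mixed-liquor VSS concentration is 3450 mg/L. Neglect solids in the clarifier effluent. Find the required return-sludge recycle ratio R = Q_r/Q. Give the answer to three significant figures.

R ≈ 0.617

Solids balance on the clarifier gives (1+R)X = R·X_r, so R = X/(X_r − X) = 3450 / (9040 − 3450) = 0.6172.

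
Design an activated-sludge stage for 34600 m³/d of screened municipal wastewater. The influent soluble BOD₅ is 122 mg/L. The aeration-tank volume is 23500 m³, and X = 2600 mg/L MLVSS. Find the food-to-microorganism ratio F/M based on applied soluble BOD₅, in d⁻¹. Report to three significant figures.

F/M ≈ 0.0691 d⁻¹

F/M = applied load / biomass = Q·S₀/(V·X) = 34600 × 122 / (23500 × 2600) = 0.06909 d⁻¹.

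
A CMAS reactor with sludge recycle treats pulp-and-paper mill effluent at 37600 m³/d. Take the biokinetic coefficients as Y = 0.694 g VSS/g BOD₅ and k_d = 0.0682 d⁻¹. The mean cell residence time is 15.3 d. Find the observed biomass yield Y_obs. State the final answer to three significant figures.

Y_obs ≈ 0.340 g VSS/g BOD₅

Correct the yield for decay: Y_obs = Y/(1 + k_d θ_c) = 0.694 / (1 + 0.0682 × 15.3) = 0.694 / 2.043 = 0.3396.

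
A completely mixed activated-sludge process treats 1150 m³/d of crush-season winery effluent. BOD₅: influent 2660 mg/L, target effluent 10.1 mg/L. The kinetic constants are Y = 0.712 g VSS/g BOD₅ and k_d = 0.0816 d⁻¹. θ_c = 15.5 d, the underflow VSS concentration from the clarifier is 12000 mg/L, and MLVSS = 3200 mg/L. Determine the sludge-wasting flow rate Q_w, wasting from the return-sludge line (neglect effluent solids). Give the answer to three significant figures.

From the SRT design equation V = Y Q (S₀−S) θ_c / [X (1 + k_d θ_c)] = 0.712 × 1150 × (2660 − 10.1) × 15.5 / [3200 × (1 + 0.0816 × 15.5)] = 3.36×10^7 / 7247 = 4640 m³.
Wasting from the return line (neglecting effluent solids): Q_w = V·X / (θ_c·X_r) = 4640 × 3200 / (15.5 × 12000) = 79.84 m³/d.

Q_w ≈ 79.8 m³/d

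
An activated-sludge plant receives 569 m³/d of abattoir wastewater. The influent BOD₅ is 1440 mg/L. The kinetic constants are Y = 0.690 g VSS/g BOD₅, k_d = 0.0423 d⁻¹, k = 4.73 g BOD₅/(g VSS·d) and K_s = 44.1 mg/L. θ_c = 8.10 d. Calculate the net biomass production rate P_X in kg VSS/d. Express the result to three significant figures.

P_X ≈ 420 kg VSS/d

From the Monod/SRT balance for a CMAS, S = K_s·(1+k_d θ_c)/[θ_c·(Y k − k_d) − 1] = 44.1 × (1 + 0.0423 × 8.10) / [8.10 × (0.690 × 4.73 − 0.0423) − 1] = 59.21 / 25.09 = 2.360 mg/L.
Correct the yield for decay: Y_obs = Y/(1 + k_d θ_c) = 0.690 / (1 + 0.0423 × 8.10) = 0.690 / 1.343 = 0.5139.
Mass of BOD₅ removed per day: Q(S₀ − S) = 569 × 1438 g/m³ = 818.0 kg/d.
Net biomass production P_X = Y_obs × Q·(S₀ − S) = 0.5139 × 818.0 = 420.4 kg VSS/d.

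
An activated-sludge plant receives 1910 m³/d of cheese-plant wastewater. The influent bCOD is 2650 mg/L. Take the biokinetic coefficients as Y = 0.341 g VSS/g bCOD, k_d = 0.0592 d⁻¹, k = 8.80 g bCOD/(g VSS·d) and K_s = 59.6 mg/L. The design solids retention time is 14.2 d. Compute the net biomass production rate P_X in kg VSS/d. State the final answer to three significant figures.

P_X ≈ 937 kg VSS/d

For a completely mixed reactor with recycle the Lawrence–McCarty relation gives S = K_s·(1 + k_d·θ_c) / [θ_c·(Y·k − k_d) − 1] = 59.6 × (1 + 0.0592 × 14.2) / [14.2 × (0.341 × 8.80 − 0.0592) − 1] = 109.7 / 40.77 = 2.691 mg/L.
Correct the yield for decay: Y_obs = Y/(1 + k_d θ_c) = 0.341 / (1 + 0.0592 × 14.2) = 0.341 / 1.841 = 0.1853.
Substrate removed = Q·(S₀ − S) = 1910 m³/d × (2650 − 2.69) g/m³ = 5.06×10^6 g/d = 5056 kg/d.
P_X = Y_obs · Q(S₀ − S) = 0.1853 × 5056 = 936.7 kg VSS/d.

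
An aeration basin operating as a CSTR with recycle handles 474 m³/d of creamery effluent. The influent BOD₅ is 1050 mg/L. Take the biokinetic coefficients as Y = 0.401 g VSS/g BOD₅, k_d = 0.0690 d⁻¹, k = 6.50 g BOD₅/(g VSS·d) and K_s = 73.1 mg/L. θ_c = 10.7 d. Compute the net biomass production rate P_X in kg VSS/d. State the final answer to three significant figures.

P_X ≈ 114 kg VSS/d

For a completely mixed reactor with recycle the Lawrence–McCarty relation gives S = K_s·(1 + k_d·θ_c) / [θ_c·(Y·k − k_d) − 1] = 73.1 × (1 + 0.0690 × 10.7) / [10.7 × (0.401 × 6.50 − 0.0690) − 1] = 127.1 / 26.15 = 4.859 mg/L.
Y_obs = Y / (1 + k_d θ_c) = 0.401 / (1 + 0.0690 × 10.7) = 0.401 / 1.738 = 0.2307.
Q·(S₀ − S) = 474 × (1050 − 4.86) × 10⁻³ = 495.4 kg/d removed.
So the net sludge growth is P_X = 0.2307 × 495.4 = 114.3 kg VSS/d.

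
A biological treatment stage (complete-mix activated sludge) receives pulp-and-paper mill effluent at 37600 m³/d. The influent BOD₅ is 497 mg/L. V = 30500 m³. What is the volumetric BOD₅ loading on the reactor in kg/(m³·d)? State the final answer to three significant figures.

L_v = Q S₀ / V = 37600 × 497 × 10⁻³ / 30500 = 0.6127 kg/(m³·d).

L_v ≈ 0.613 kg BOD₅/(m³·d)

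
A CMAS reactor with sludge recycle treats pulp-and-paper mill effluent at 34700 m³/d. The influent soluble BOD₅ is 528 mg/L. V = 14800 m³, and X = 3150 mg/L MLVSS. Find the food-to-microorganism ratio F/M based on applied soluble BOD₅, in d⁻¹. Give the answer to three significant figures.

Food-to-microorganism ratio F/M = Q S₀ / (V X) = 34700 × 528 / (14800 × 3150) = 0.3930 d⁻¹.

F/M ≈ 0.393 d⁻¹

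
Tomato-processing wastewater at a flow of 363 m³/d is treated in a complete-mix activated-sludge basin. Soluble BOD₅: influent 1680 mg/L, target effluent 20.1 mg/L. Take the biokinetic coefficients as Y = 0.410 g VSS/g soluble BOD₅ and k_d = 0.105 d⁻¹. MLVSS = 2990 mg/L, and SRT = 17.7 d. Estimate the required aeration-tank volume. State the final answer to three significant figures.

V ≈ 512 m³

From the SRT design equation V = Y Q (S₀−S) θ_c / [X (1 + k_d θ_c)] = 0.410 × 363 × (1680 − 20.1) × 17.7 / [2990 × (1 + 0.105 × 17.7)] = 4.37×10^6 / 8547 = 511.6 m³.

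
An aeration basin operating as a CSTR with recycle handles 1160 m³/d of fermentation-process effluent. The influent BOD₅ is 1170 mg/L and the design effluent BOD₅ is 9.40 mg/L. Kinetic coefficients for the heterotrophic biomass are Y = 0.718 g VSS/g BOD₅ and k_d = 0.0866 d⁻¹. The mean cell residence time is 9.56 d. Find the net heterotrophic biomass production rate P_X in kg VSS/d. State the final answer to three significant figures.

Y_obs = Y / (1 + k_d θ_c) = 0.718 / (1 + 0.0866 × 9.56) = 0.718 / 1.828 = 0.3928.
Substrate removed = Q·(S₀ − S) = 1160 m³/d × (1170 − 9.40) g/m³ = 1.35×10^6 g/d = 1346 kg/d.
Biomass produced: P_X = Y_obs·Q·ΔS = 0.3928 × 1346 ≈ 528.8 kg VSS/d.

P_X ≈ 529 kg VSS/d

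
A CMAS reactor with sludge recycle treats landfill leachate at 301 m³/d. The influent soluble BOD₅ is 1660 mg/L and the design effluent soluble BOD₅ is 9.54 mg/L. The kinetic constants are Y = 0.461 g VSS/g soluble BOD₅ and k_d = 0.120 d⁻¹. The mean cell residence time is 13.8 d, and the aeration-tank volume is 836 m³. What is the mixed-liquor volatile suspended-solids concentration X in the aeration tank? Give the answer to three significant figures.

X ≈ 1420 mg/L

X = Y·Q·ΔS·θ_c / [V·(1 + k_d θ_c)] = 0.461 × 301 × (1660 − 9.54) × 13.8 / [836 × (1 + 0.120 × 13.8)] = 1423 mg/L.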